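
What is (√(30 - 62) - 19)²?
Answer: 329 - 152*I*√2 ≈ 329.0 - 214.96*I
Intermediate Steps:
(√(30 - 62) - 19)² = (√(-32) - 19)² = (4*I*√2 - 19)² = (-19 + 4*I*√2)²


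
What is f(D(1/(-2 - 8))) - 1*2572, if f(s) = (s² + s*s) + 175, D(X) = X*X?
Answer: -11984999/5000 ≈ -2397.0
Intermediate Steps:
D(X) = X²
f(s) = 175 + 2*s² (f(s) = (s² + s²) + 175 = 2*s² + 175 = 175 + 2*s²)
f(D(1/(-2 - 8))) - 1*2572 = (175 + 2*((1/(-2 - 8))²)²) - 1*2572 = (175 + 2*((1/(-10))²)²) - 2572 = (175 + 2*((-⅒)²)²) - 2572 = (175 + 2*(1/100)²) - 2572 = (175 + 2*(1/10000)) - 2572 = (175 + 1/5000) - 2572 = 875001/5000 - 2572 = -11984999/5000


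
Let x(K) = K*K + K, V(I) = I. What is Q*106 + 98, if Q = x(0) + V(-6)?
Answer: -538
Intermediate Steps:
x(K) = K + K² (x(K) = K² + K = K + K²)
Q = -6 (Q = 0*(1 + 0) - 6 = 0*1 - 6 = 0 - 6 = -6)
Q*106 + 98 = -6*106 + 98 = -636 + 98 = -538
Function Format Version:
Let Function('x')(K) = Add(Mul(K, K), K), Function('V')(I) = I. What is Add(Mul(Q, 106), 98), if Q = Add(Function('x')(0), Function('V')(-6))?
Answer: -538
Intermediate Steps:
Function('x')(K) = Add(K, Pow(K, 2)) (Function('x')(K) = Add(Pow(K, 2), K) = Add(K, Pow(K, 2)))
Q = -6 (Q = Add(Mul(0, Add(1, 0)), -6) = Add(Mul(0, 1), -6) = Add(0, -6) = -6)
Add(Mul(Q, 106), 98) = Add(Mul(-6, 106), 98) = Add(-636, 98) = -538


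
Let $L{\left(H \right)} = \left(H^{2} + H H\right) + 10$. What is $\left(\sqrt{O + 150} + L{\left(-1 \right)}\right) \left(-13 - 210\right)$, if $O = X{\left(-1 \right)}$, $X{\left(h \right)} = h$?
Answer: $-2676 - 223 \sqrt{149} \approx -5398.1$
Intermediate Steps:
$O = -1$
$L{\left(H \right)} = 10 + 2 H^{2}$ ($L{\left(H \right)} = \left(H^{2} + H^{2}\right) + 10 = 2 H^{2} + 10 = 10 + 2 H^{2}$)
$\left(\sqrt{O + 150} + L{\left(-1 \right)}\right) \left(-13 - 210\right) = \left(\sqrt{-1 + 150} + \left(10 + 2 \left(-1\right)^{2}\right)\right) \left(-13 - 210\right) = \left(\sqrt{149} + \left(10 + 2 \cdot 1\right)\right) \left(-13 - 210\right) = \left(\sqrt{149} + \left(10 + 2\right)\right) \left(-223\right) = \left(\sqrt{149} + 12\right) \left(-223\right) = \left(12 + \sqrt{149}\right) \left(-223\right) = -2676 - 223 \sqrt{149}$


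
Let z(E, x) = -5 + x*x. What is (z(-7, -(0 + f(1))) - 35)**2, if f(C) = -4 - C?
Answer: 225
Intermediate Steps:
z(E, x) = -5 + x**2
(z(-7, -(0 + f(1))) - 35)**2 = ((-5 + (-(0 + (-4 - 1*1)))**2) - 35)**2 = ((-5 + (-(0 + (-4 - 1)))**2) - 35)**2 = ((-5 + (-(0 - 5))**2) - 35)**2 = ((-5 + (-1*(-5))**2) - 35)**2 = ((-5 + 5**2) - 35)**2 = ((-5 + 25) - 35)**2 = (20 - 35)**2 = (-15)**2 = 225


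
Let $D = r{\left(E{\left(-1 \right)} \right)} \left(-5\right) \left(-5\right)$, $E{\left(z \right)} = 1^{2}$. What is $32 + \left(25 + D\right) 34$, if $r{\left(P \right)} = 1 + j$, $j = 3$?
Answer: $4282$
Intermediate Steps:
$E{\left(z \right)} = 1$
$r{\left(P \right)} = 4$ ($r{\left(P \right)} = 1 + 3 = 4$)
$D = 100$ ($D = 4 \left(-5\right) \left(-5\right) = \left(-20\right) \left(-5\right) = 100$)
$32 + \left(25 + D\right) 34 = 32 + \left(25 + 100\right) 34 = 32 + 125 \cdot 34 = 32 + 4250 = 4282$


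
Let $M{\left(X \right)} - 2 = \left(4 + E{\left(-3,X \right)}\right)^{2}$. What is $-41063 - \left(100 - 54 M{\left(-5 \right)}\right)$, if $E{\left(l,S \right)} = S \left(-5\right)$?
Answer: $4359$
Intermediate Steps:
$E{\left(l,S \right)} = - 5 S$
$M{\left(X \right)} = 2 + \left(4 - 5 X\right)^{2}$
$-41063 - \left(100 - 54 M{\left(-5 \right)}\right) = -41063 - \left(100 - 54 \left(2 + \left(-4 + 5 \left(-5\right)\right)^{2}\right)\right) = -41063 - \left(100 - 54 \left(2 + \left(-4 - 25\right)^{2}\right)\right) = -41063 - \left(100 - 54 \left(2 + \left(-29\right)^{2}\right)\right) = -41063 - \left(100 - 54 \left(2 + 841\right)\right) = -41063 - \left(100 - 45522\right) = -41063 - -45422 = -41063 + 45422 = 4359$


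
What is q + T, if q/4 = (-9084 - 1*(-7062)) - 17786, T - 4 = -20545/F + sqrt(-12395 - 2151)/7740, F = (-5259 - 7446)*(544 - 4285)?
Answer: -107590277711/1357983 + I*sqrt(14546)/7740 ≈ -79228.0 + 0.015582*I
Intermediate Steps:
F = 47529405 (F = -12705*(-3741) = 47529405)
T = 5431345/1357983 + I*sqrt(14546)/7740 (T = 4 + (-20545/47529405 + sqrt(-12395 - 2151)/7740) = 4 + (-20545*1/47529405 + sqrt(-14546)*(1/7740)) = 4 + (-587/1357983 + (I*sqrt(14546))*(1/7740)) = 4 + (-587/1357983 + I*sqrt(14546)/7740) = 5431345/1357983 + I*sqrt(14546)/7740 ≈ 3.9996 + 0.015582*I)
q = -79232 (q = 4*((-9084 - 1*(-7062)) - 17786) = 4*((-9084 + 7062) - 17786) = 4*(-2022 - 17786) = 4*(-19808) = -79232)
q + T = -79232 + (5431345/1357983 + I*sqrt(14546)/7740) = -107590277711/1357983 + I*sqrt(14546)/7740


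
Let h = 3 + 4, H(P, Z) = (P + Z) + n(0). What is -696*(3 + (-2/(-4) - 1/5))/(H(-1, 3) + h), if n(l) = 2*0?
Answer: -1276/5 ≈ -255.20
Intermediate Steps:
n(l) = 0
H(P, Z) = P + Z (H(P, Z) = (P + Z) + 0 = P + Z)
h = 7
-696*(3 + (-2/(-4) - 1/5))/(H(-1, 3) + h) = -696*(3 + (-2/(-4) - 1/5))/((-1 + 3) + 7) = -696*(3 + (-2*(-¼) - 1*⅕))/(2 + 7) = -696*(3 + (½ - ⅕))/9 = -696*(3 + 3/10)/9 = -11484/(5*9) = -696*11/30 = -1276/5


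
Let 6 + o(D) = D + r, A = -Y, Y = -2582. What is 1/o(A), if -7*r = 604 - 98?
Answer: 7/17526 ≈ 0.00039941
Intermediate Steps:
A = 2582 (A = -1*(-2582) = 2582)
r = -506/7 (r = -(604 - 98)/7 = -⅐*506 = -506/7 ≈ -72.286)
o(D) = -548/7 + D (o(D) = -6 + (D - 506/7) = -6 + (-506/7 + D) = -548/7 + D)
1/o(A) = 1/(-548/7 + 2582) = 1/(17526/7) = 7/17526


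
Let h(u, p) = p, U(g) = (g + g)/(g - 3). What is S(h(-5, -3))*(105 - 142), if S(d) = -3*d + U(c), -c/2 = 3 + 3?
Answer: -1961/5 ≈ -392.20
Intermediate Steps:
c = -12 (c = -2*(3 + 3) = -2*6 = -12)
U(g) = 2*g/(-3 + g) (U(g) = (2*g)/(-3 + g) = 2*g/(-3 + g))
S(d) = 8/5 - 3*d (S(d) = -3*d + 2*(-12)/(-3 - 12) = -3*d + 2*(-12)/(-15) = -3*d + 2*(-12)*(-1/15) = -3*d + 8/5 = 8/5 - 3*d)
S(h(-5, -3))*(105 - 142) = (8/5 - 3*(-3))*(105 - 142) = (8/5 + 9)*(-37) = (53/5)*(-37) = -1961/5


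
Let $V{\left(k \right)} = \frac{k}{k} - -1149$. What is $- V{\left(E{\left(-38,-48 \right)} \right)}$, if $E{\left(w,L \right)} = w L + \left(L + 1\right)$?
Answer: $-1150$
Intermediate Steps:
$E{\left(w,L \right)} = 1 + L + L w$ ($E{\left(w,L \right)} = L w + \left(1 + L\right) = 1 + L + L w$)
$V{\left(k \right)} = 1150$ ($V{\left(k \right)} = 1 + 1149 = 1150$)
$- V{\left(E{\left(-38,-48 \right)} \right)} = \left(-1\right) 1150 = -1150$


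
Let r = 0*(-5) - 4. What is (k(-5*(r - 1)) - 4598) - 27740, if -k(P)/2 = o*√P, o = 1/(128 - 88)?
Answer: -129353/4 ≈ -32338.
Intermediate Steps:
r = -4 (r = 0 - 4 = -4)
o = 1/40 ≈ 0.025000
k(P) = -√P/20
(k(-5*(r - 1)) - 4598) - 27740 = (-√(-5*(-4 - 1))/20 - 4598) - 27740 = (-√(-5*(-5))/20 - 4598) - 27740 = (-√25/20 - 4598) - 27740 = (-1/20*5 - 4598) - 27740 = (-¼ - 4598) - 27740 = -18393/4 - 27740 = -129353/4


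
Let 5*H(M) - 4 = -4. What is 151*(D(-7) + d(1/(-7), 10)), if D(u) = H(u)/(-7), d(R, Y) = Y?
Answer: 1510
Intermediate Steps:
H(M) = 0 (H(M) = 4/5 + (1/5)*(-4) = 4/5 - 4/5 = 0)
D(u) = 0 (D(u) = 0/(-7) = 0*(-1/7) = 0)
151*(D(-7) + d(1/(-7), 10)) = 151*(0 + 10) = 151*10 = 1510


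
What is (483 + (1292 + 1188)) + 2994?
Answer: 5957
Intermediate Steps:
(483 + (1292 + 1188)) + 2994 = (483 + 2480) + 2994 = 2963 + 2994 = 5957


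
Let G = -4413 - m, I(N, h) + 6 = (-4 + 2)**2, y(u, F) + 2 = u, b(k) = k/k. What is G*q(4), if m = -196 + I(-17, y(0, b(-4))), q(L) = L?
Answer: -16860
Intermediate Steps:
b(k) = 1
y(u, F) = -2 + u
I(N, h) = -2 (I(N, h) = -6 + (-4 + 2)**2 = -6 + (-2)**2 = -6 + 4 = -2)
m = -198 (m = -196 - 2 = -198)
G = -4215 (G = -4413 - 1*(-198) = -4413 + 198 = -4215)
G*q(4) = -4215*4 = -16860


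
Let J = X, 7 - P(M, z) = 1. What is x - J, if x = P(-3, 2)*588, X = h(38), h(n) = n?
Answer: 3490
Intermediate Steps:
P(M, z) = 6 (P(M, z) = 7 - 1*1 = 7 - 1 = 6)
X = 38
x = 3528 (x = 6*588 = 3528)
J = 38
x - J = 3528 - 1*38 = 3528 - 38 = 3490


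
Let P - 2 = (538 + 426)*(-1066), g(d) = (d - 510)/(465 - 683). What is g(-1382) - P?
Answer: 112011744/109 ≈ 1.0276e+6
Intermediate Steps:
g(d) = 255/109 - d/218 (g(d) = (-510 + d)/(-218) = (-510 + d)*(-1/218) = 255/109 - d/218)
P = -1027622 (P = 2 + (538 + 426)*(-1066) = 2 + 964*(-1066) = 2 - 1027624 = -1027622)
g(-1382) - P = (255/109 - 1/218*(-1382)) - 1*(-1027622) = (255/109 + 691/109) + 1027622 = 946/109 + 1027622 = 112011744/109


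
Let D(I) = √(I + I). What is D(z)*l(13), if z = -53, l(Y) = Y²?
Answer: 169*I*√106 ≈ 1740.0*I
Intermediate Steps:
D(I) = √2*√I (D(I) = √(2*I) = √2*√I)
D(z)*l(13) = (√2*√(-53))*13² = (√2*(I*√53))*169 = (I*√106)*169 = 169*I*√106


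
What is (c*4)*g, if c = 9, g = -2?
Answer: -72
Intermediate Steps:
(c*4)*g = (9*4)*(-2) = 36*(-2) = -72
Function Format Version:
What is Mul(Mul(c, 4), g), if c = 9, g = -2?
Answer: -72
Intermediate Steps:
Mul(Mul(c, 4), g) = Mul(Mul(9, 4), -2) = Mul(36, -2) = -72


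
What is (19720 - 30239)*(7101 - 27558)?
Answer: 215187183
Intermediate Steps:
(19720 - 30239)*(7101 - 27558) = -10519*(-20457) = 215187183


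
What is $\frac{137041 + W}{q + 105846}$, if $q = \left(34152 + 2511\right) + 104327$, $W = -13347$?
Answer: $\frac{2689}{5366} \approx 0.50112$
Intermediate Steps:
$q = 140990$ ($q = 36663 + 104327 = 140990$)
$\frac{137041 + W}{q + 105846} = \frac{137041 - 13347}{140990 + 105846} = \frac{123694}{246836} = 123694 \cdot \frac{1}{246836} = \frac{2689}{5366}$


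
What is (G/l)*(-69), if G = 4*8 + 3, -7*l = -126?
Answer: -805/6 ≈ -134.17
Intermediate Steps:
l = 18 (l = -⅐*(-126) = 18)
G = 35 (G = 32 + 3 = 35)
(G/l)*(-69) = (35/18)*(-69) = -805/6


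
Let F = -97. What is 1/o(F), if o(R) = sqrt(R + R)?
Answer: -I*sqrt(194)/194 ≈ -0.071796*I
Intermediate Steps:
o(R) = sqrt(2)*sqrt(R) (o(R) = sqrt(2*R) = sqrt(2)*sqrt(R))
1/o(F) = 1/(sqrt(2)*sqrt(-97)) = 1/(sqrt(2)*(I*sqrt(97))) = 1/(I*sqrt(194)) = -I*sqrt(194)/194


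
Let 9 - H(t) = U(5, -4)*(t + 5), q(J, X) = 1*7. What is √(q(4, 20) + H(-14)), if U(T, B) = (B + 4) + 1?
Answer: 5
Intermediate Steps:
U(T, B) = 5 + B (U(T, B) = (4 + B) + 1 = 5 + B)
q(J, X) = 7
H(t) = 4 - t (H(t) = 9 - (5 - 4)*(t + 5) = 9 - (5 + t) = 9 + (-5 - t) = 4 - t)
√(q(4, 20) + H(-14)) = √(7 + (4 - 1*(-14))) = √(7 + (4 + 14)) = √(7 + 18) = √25 = 5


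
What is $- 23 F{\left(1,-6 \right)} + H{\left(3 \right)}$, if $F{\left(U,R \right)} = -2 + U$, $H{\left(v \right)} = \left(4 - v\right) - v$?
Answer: $21$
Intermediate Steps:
$H{\left(v \right)} = 4 - 2 v$
$- 23 F{\left(1,-6 \right)} + H{\left(3 \right)} = - 23 \left(-2 + 1\right) + \left(4 - 6\right) = \left(-23\right) \left(-1\right) + \left(4 - 6\right) = 23 - 2 = 21$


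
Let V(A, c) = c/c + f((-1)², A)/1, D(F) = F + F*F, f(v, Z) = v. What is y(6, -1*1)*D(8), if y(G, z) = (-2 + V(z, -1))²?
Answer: 0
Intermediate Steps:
D(F) = F + F²
V(A, c) = 2 (V(A, c) = c/c + (-1)²/1 = 1 + 1*1 = 1 + 1 = 2)
y(G, z) = 0 (y(G, z) = (-2 + 2)² = 0² = 0)
y(6, -1*1)*D(8) = 0*(8*(1 + 8)) = 0*(8*9) = 0*72 = 0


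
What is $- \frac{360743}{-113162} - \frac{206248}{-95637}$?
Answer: $\frac{57839814467}{10822474194} \approx 5.3444$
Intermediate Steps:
$- \frac{360743}{-113162} - \frac{206248}{-95637} = \left(-360743\right) \left(- \frac{1}{113162}\right) - - \frac{206248}{95637} = \frac{360743}{113162} + \frac{206248}{95637} = \frac{57839814467}{10822474194}$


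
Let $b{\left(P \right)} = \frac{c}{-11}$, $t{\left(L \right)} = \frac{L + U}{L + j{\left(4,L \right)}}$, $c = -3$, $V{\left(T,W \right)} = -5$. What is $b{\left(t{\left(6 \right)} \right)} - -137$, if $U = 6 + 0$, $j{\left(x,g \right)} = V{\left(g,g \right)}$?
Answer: $\frac{1510}{11} \approx 137.27$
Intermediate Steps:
$j{\left(x,g \right)} = -5$
$U = 6$
$t{\left(L \right)} = \frac{6 + L}{-5 + L}$ ($t{\left(L \right)} = \frac{L + 6}{L - 5} = \frac{6 + L}{-5 + L}$)
$b{\left(P \right)} = \frac{3}{11}$ ($b{\left(P \right)} = - \frac{3}{-11} = \left(-3\right) \left(- \frac{1}{11}\right) = \frac{3}{11}$)
$b{\left(t{\left(6 \right)} \right)} - -137 = \frac{3}{11} - -137 = \frac{3}{11} + 137 = \frac{1510}{11}$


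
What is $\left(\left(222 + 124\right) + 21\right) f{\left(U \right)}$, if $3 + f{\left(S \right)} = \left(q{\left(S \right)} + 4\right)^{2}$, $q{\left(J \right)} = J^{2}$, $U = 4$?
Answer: $145699$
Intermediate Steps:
$f{\left(S \right)} = -3 + \left(4 + S^{2}\right)^{2}$ ($f{\left(S \right)} = -3 + \left(S^{2} + 4\right)^{2} = -3 + \left(4 + S^{2}\right)^{2}$)
$\left(\left(222 + 124\right) + 21\right) f{\left(U \right)} = \left(\left(222 + 124\right) + 21\right) \left(-3 + \left(4 + 4^{2}\right)^{2}\right) = \left(346 + 21\right) \left(-3 + \left(4 + 16\right)^{2}\right) = 367 \left(-3 + 20^{2}\right) = 367 \left(-3 + 400\right) = 367 \cdot 397 = 145699$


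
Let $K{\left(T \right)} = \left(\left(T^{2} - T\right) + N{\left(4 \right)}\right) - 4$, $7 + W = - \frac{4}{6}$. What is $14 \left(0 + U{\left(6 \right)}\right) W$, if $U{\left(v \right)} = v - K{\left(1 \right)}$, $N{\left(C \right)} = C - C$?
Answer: $- \frac{3220}{3} \approx -1073.3$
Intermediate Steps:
$W = - \frac{23}{3}$ ($W = -7 - \frac{4}{6} = -7 - \frac{2}{3} = - \frac{23}{3} \approx -7.6667$)
$N{\left(C \right)} = 0$
$K{\left(T \right)} = -4 + T^{2} - T$ ($K{\left(T \right)} = \left(\left(T^{2} - T\right) + 0\right) - 4 = \left(T^{2} - T\right) - 4 = -4 + T^{2} - T$)
$U{\left(v \right)} = 4 + v$ ($U{\left(v \right)} = v - \left(-4 + 1^{2} - 1\right) = v - \left(-4 + 1 - 1\right) = v - -4 = v + 4 = 4 + v$)
$14 \left(0 + U{\left(6 \right)}\right) W = 14 \left(0 + \left(4 + 6\right)\right) \left(- \frac{23}{3}\right) = 14 \left(0 + 10\right) \left(- \frac{23}{3}\right) = 14 \cdot 10 \left(- \frac{23}{3}\right) = 14 \left(- \frac{230}{3}\right) = - \frac{3220}{3}$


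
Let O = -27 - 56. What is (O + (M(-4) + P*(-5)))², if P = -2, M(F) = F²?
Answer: 3249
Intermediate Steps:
O = -83
(O + (M(-4) + P*(-5)))² = (-83 + ((-4)² - 2*(-5)))² = (-83 + (16 + 10))² = (-83 + 26)² = (-57)² = 3249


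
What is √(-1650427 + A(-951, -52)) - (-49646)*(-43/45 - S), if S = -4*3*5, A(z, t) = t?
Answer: 131909422/45 + 17*I*√5711 ≈ 2.9313e+6 + 1284.7*I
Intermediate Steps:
S = -60 (S = -12*5 = -60)
√(-1650427 + A(-951, -52)) - (-49646)*(-43/45 - S) = √(-1650427 - 52) - (-49646)*(-43/45 - 1*(-60)) = √(-1650479) - (-49646)*(-43*1/45 + 60) = 17*I*√5711 - (-49646)*(-43/45 + 60) = 17*I*√5711 - (-49646)*2657/45 = 17*I*√5711 - 1*(-131909422/45) = 17*I*√5711 + 131909422/45 = 131909422/45 + 17*I*√5711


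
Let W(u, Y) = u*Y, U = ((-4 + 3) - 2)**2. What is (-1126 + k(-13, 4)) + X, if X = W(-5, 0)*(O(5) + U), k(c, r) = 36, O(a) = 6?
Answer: -1090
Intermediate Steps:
U = 9 (U = (-1 - 2)**2 = (-3)**2 = 9)
W(u, Y) = Y*u
X = 0 (X = (0*(-5))*(6 + 9) = 0*15 = 0)
(-1126 + k(-13, 4)) + X = (-1126 + 36) + 0 = -1090 + 0 = -1090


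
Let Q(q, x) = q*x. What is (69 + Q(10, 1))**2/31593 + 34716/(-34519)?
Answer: -881349509/1090558767 ≈ -0.80816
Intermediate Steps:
(69 + Q(10, 1))**2/31593 + 34716/(-34519) = (69 + 10*1)**2/31593 + 34716/(-34519) = (69 + 10)**2*(1/31593) + 34716*(-1/34519) = 79**2*(1/31593) - 34716/34519 = 6241*(1/31593) - 34716/34519 = 6241/31593 - 34716/34519 = -881349509/1090558767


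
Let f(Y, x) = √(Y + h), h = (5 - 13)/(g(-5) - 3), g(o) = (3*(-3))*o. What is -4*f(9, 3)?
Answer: -4*√3885/21 ≈ -11.872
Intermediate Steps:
g(o) = -9*o
h = -4/21 (h = (5 - 13)/(-9*(-5) - 3) = -8/(45 - 3) = -8/42 = -8*1/42 = -4/21 ≈ -0.19048)
f(Y, x) = √(-4/21 + Y) (f(Y, x) = √(Y - 4/21) = √(-4/21 + Y))
-4*f(9, 3) = -4*√(-84 + 441*9)/21 = -4*√(-84 + 3969)/21 = -4*√3885/21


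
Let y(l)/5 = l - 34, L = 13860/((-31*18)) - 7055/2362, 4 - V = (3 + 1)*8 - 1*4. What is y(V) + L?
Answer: -23271825/73222 ≈ -317.83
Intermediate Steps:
V = -24 (V = 4 - ((3 + 1)*8 - 1*4) = 4 - (4*8 - 4) = 4 - (32 - 4) = 4 - 1*28 = 4 - 28 = -24)
L = -2037445/73222 (L = 13860/(-558) - 7055*1/2362 = 13860*(-1/558) - 7055/2362 = -770/31 - 7055/2362 = -2037445/73222 ≈ -27.826)
y(l) = -170 + 5*l (y(l) = 5*(l - 34) = 5*(-34 + l) = -170 + 5*l)
y(V) + L = (-170 + 5*(-24)) - 2037445/73222 = (-170 - 120) - 2037445/73222 = -290 - 2037445/73222 = -23271825/73222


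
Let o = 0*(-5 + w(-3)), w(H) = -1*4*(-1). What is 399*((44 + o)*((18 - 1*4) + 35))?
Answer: 860244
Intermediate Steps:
w(H) = 4 (w(H) = -4*(-1) = 4)
o = 0 (o = 0*(-5 + 4) = 0*(-1) = 0)
399*((44 + o)*((18 - 1*4) + 35)) = 399*((44 + 0)*((18 - 1*4) + 35)) = 399*(44*((18 - 4) + 35)) = 399*(44*(14 + 35)) = 399*(44*49) = 399*2156 = 860244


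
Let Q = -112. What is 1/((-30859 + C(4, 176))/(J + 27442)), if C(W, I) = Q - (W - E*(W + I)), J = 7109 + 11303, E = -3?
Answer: -45854/31515 ≈ -1.4550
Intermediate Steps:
J = 18412
C(W, I) = -112 - 4*W - 3*I (C(W, I) = -112 - (W - (-3)*(W + I)) = -112 - (W - (-3)*(I + W)) = -112 - (W - (-3*I - 3*W)) = -112 - (W + (3*I + 3*W)) = -112 - (3*I + 4*W) = -112 + (-4*W - 3*I) = -112 - 4*W - 3*I)
1/((-30859 + C(4, 176))/(J + 27442)) = 1/((-30859 + (-112 - 4*4 - 3*176))/(18412 + 27442)) = 1/((-30859 + (-112 - 16 - 528))/45854) = 1/((-30859 - 656)*(1/45854)) = 1/(-31515*1/45854) = 1/(-31515/45854) = -45854/31515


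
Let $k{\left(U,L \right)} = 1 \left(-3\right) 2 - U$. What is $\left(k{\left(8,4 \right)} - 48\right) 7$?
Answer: $-434$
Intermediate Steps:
$k{\left(U,L \right)} = -6 - U$ ($k{\left(U,L \right)} = \left(-3\right) 2 - U = -6 - U$)
$\left(k{\left(8,4 \right)} - 48\right) 7 = \left(\left(-6 - 8\right) - 48\right) 7 = \left(-14 - 48\right) 7 = \left(-62\right) 7 = -434$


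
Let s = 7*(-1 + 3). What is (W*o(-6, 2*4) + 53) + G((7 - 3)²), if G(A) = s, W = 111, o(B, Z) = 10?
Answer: 1177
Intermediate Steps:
s = 14 (s = 7*2 = 14)
G(A) = 14
(W*o(-6, 2*4) + 53) + G((7 - 3)²) = (111*10 + 53) + 14 = (1110 + 53) + 14 = 1163 + 14 = 1177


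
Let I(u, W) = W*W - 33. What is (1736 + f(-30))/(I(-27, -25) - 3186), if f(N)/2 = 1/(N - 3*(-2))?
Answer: -20831/31128 ≈ -0.66920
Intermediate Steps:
f(N) = 2/(6 + N) (f(N) = 2/(N - 3*(-2)) = 2/(N + 6) = 2/(6 + N))
I(u, W) = -33 + W**2 (I(u, W) = W**2 - 33 = -33 + W**2)
(1736 + f(-30))/(I(-27, -25) - 3186) = (1736 + 2/(6 - 30))/((-33 + (-25)**2) - 3186) = (1736 + 2/(-24))/((-33 + 625) - 3186) = (1736 + 2*(-1/24))/(592 - 3186) = (1736 - 1/12)/(-2594) = (20831/12)*(-1/2594) = -20831/31128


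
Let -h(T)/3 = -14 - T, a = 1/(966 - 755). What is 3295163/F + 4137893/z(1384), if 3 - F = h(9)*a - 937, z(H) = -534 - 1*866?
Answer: 152966967197/277579400 ≈ 551.07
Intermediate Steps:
a = 1/211 ≈ 0.0047393
z(H) = -1400 (z(H) = -534 - 866 = -1400)
h(T) = 42 + 3*T (h(T) = -3*(-14 - T) = 42 + 3*T)
F = 198271/211 (F = 3 - ((42 + 3*9)*(1/211) - 937) = 3 - ((42 + 27)*(1/211) - 937) = 3 - (69*(1/211) - 937) = 3 - (69/211 - 937) = 3 - 1*(-197638/211) = 3 + 197638/211 = 198271/211 ≈ 939.67)
3295163/F + 4137893/z(1384) = 3295163/(198271/211) + 4137893/(-1400) = 3295163*(211/198271) + 4137893*(-1/1400) = 695279393/198271 - 4137893/1400 = 152966967197/277579400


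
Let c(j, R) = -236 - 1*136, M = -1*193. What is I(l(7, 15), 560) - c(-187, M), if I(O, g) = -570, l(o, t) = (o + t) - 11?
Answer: -198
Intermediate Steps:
M = -193
l(o, t) = -11 + o + t
c(j, R) = -372 (c(j, R) = -236 - 136 = -372)
I(l(7, 15), 560) - c(-187, M) = -570 - 1*(-372) = -570 + 372 = -198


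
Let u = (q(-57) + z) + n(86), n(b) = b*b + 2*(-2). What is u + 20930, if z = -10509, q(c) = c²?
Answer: 21062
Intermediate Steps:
n(b) = -4 + b² (n(b) = b² - 4 = -4 + b²)
u = 132 (u = ((-57)² - 10509) + (-4 + 86²) = (3249 - 10509) + (-4 + 7396) = -7260 + 7392 = 132)
u + 20930 = 132 + 20930 = 21062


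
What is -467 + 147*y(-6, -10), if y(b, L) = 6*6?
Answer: 4825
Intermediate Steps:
y(b, L) = 36
-467 + 147*y(-6, -10) = -467 + 147*36 = -467 + 5292 = 4825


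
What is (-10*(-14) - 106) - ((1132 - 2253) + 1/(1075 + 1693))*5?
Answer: 15608747/2768 ≈ 5639.0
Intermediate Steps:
(-10*(-14) - 106) - ((1132 - 2253) + 1/(1075 + 1693))*5 = (140 - 106) - (-1121 + 1/2768)*5 = 34 - (-1121 + 1/2768)*5 = 34 - (-3102927)*5/2768 = 34 - 1*(-15514635/2768) = 34 + 15514635/2768 = 15608747/2768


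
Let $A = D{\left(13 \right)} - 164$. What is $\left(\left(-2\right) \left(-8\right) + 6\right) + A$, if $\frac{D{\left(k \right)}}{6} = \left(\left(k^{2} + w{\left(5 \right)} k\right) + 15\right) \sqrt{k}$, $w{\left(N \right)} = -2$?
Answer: $-142 + 948 \sqrt{13} \approx 3276.1$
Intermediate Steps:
$D{\left(k \right)} = 6 \sqrt{k} \left(15 + k^{2} - 2 k\right)$ ($D{\left(k \right)} = 6 \left(\left(k^{2} - 2 k\right) + 15\right) \sqrt{k} = 6 \left(15 + k^{2} - 2 k\right) \sqrt{k} = 6 \sqrt{k} \left(15 + k^{2} - 2 k\right)$)
$A = -164 + 948 \sqrt{13}$ ($A = 6 \sqrt{13} \left(15 + 13^{2} - 26\right) - 164 = 6 \sqrt{13} \left(15 + 169 - 26\right) - 164 = 6 \sqrt{13} \cdot 158 - 164 = 948 \sqrt{13} - 164 = -164 + 948 \sqrt{13} \approx 3254.1$)
$\left(\left(-2\right) \left(-8\right) + 6\right) + A = \left(\left(-2\right) \left(-8\right) + 6\right) - \left(164 - 948 \sqrt{13}\right) = \left(16 + 6\right) - \left(164 - 948 \sqrt{13}\right) = 22 - \left(164 - 948 \sqrt{13}\right) = -142 + 948 \sqrt{13}$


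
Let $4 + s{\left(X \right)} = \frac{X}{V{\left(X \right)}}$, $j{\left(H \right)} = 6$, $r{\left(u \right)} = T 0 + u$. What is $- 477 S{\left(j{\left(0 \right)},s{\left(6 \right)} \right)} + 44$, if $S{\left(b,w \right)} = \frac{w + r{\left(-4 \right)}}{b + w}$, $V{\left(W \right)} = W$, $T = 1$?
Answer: $1157$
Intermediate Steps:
$r{\left(u \right)} = u$ ($r{\left(u \right)} = 1 \cdot 0 + u = 0 + u = u$)
$s{\left(X \right)} = -3$ ($s{\left(X \right)} = -4 + \frac{X}{X} = -4 + 1 = -3$)
$S{\left(b,w \right)} = \frac{-4 + w}{b + w}$ ($S{\left(b,w \right)} = \frac{w - 4}{b + w} = \frac{-4 + w}{b + w}$)
$- 477 S{\left(j{\left(0 \right)},s{\left(6 \right)} \right)} + 44 = - 477 \frac{-4 - 3}{6 - 3} + 44 = - 477 \cdot \frac{1}{3} \left(-7\right) + 44 = \left(-477\right) \left(- \frac{7}{3}\right) + 44 = 1113 + 44 = 1157$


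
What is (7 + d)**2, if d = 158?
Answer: 27225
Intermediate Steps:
(7 + d)**2 = (7 + 158)**2 = 165**2 = 27225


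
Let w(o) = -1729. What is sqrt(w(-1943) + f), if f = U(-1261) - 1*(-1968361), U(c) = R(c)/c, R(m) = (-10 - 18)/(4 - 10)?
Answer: sqrt(28144645529286)/3783 ≈ 1402.4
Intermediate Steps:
R(m) = 14/3 (R(m) = -28/(-6) = -28*(-1/6) = 14/3)
U(c) = 14/(3*c)
f = 7446309649/3783 (f = (14/3)/(-1261) - 1*(-1968361) = (14/3)*(-1/1261) + 1968361 = -14/3783 + 1968361 = 7446309649/3783 ≈ 1.9684e+6)
sqrt(w(-1943) + f) = sqrt(-1729 + 7446309649/3783) = sqrt(7439768842/3783) = sqrt(28144645529286)/3783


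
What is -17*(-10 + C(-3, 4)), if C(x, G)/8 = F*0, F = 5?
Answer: 170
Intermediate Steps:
C(x, G) = 0 (C(x, G) = 8*(5*0) = 8*0 = 0)
-17*(-10 + C(-3, 4)) = -17*(-10 + 0) = -17*(-10) = 170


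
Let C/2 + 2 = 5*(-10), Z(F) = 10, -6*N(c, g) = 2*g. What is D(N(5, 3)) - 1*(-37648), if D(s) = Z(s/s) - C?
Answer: 37762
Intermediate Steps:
N(c, g) = -g/3
C = -104 (C = -4 + 2*(5*(-10)) = -4 + 2*(-50) = -4 - 100 = -104)
D(s) = 114 (D(s) = 10 - 1*(-104) = 10 + 104 = 114)
D(N(5, 3)) - 1*(-37648) = 114 - 1*(-37648) = 114 + 37648 = 37762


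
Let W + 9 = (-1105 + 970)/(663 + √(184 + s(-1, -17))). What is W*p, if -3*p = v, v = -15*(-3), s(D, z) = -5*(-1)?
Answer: 1347975/9764 - 135*√21/9764 ≈ 137.99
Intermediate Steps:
s(D, z) = 5
v = 45
W = -9 - 135/(663 + 3*√21) (W = -9 + (-1105 + 970)/(663 + √(184 + 5)) = -9 - 135/(663 + √189) = -9 - 135/(663 + 3*√21) ≈ -9.1995)
p = -15 (p = -⅓*45 = -15)
W*p = (-89865/9764 + 9*√21/9764)*(-15) = 1347975/9764 - 135*√21/9764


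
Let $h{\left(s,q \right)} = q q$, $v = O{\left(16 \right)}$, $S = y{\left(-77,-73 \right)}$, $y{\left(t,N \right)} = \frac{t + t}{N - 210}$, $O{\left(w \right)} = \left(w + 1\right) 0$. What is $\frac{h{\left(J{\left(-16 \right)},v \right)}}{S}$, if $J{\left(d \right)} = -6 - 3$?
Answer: $0$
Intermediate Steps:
$O{\left(w \right)} = 0$ ($O{\left(w \right)} = \left(1 + w\right) 0 = 0$)
$y{\left(t,N \right)} = \frac{2 t}{-210 + N}$
$J{\left(d \right)} = -9$ ($J{\left(d \right)} = -6 - 3 = -9$)
$S = \frac{154}{283}$ ($S = 2 \left(-77\right) \frac{1}{-210 - 73} = 2 \left(-77\right) \frac{1}{-283} = 2 \left(-77\right) \left(- \frac{1}{283}\right) = \frac{154}{283} \approx 0.54417$)
$v = 0$
$h{\left(s,q \right)} = q^{2}$
$\frac{h{\left(J{\left(-16 \right)},v \right)}}{S} = \frac{0^{2}}{\frac{154}{283}} = 0 \cdot \frac{283}{154} = 0$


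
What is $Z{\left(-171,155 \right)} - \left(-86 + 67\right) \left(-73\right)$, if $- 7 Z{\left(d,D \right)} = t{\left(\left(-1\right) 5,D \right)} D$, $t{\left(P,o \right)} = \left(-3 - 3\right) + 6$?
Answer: $-1387$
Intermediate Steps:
$t{\left(P,o \right)} = 0$ ($t{\left(P,o \right)} = -6 + 6 = 0$)
$Z{\left(d,D \right)} = 0$ ($Z{\left(d,D \right)} = - \frac{0 D}{7} = \left(- \frac{1}{7}\right) 0 = 0$)
$Z{\left(-171,155 \right)} - \left(-86 + 67\right) \left(-73\right) = 0 - \left(-86 + 67\right) \left(-73\right) = 0 - \left(-19\right) \left(-73\right) = 0 - 1387 = -1387$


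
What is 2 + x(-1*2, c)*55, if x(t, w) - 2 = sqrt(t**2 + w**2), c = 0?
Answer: 222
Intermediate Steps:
x(t, w) = 2 + sqrt(t**2 + w**2)
2 + x(-1*2, c)*55 = 2 + (2 + sqrt((-1*2)**2 + 0**2))*55 = 2 + (2 + sqrt((-2)**2 + 0))*55 = 2 + (2 + sqrt(4 + 0))*55 = 2 + (2 + sqrt(4))*55 = 2 + (2 + 2)*55 = 2 + 4*55 = 2 + 220 = 222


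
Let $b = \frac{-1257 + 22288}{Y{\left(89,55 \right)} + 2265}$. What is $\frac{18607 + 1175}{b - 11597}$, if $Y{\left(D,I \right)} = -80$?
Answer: $- \frac{21611835}{12659207} \approx -1.7072$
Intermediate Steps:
$b = \frac{21031}{2185}$ ($b = \frac{-1257 + 22288}{-80 + 2265} = \frac{21031}{2185} \approx 9.6252$)
$\frac{18607 + 1175}{b - 11597} = \frac{18607 + 1175}{\frac{21031}{2185} - 11597} = \frac{19782}{- \frac{25318414}{2185}} = 19782 \left(- \frac{2185}{25318414}\right) = - \frac{21611835}{12659207}$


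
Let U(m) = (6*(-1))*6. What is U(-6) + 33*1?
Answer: -3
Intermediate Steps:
U(m) = -36 (U(m) = -6*6 = -36)
U(-6) + 33*1 = -36 + 33*1 = -36 + 33 = -3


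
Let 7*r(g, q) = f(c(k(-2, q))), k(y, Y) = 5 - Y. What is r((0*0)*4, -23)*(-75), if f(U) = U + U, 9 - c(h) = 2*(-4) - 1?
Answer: -2700/7 ≈ -385.71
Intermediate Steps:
c(h) = 18 (c(h) = 9 - (2*(-4) - 1) = 9 - (-8 - 1) = 9 - 1*(-9) = 9 + 9 = 18)
f(U) = 2*U
r(g, q) = 36/7 (r(g, q) = (2*18)/7 = (⅐)*36 = 36/7)
r((0*0)*4, -23)*(-75) = (36/7)*(-75) = -2700/7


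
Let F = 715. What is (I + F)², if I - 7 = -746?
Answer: 576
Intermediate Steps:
I = -739 (I = 7 - 746 = -739)
(I + F)² = (-739 + 715)² = (-24)² = 576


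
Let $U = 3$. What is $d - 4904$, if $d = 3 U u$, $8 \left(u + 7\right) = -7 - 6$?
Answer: $- \frac{39853}{8} \approx -4981.6$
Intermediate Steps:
$u = - \frac{69}{8}$ ($u = -7 + \frac{-7 - 6}{8} = -7 + \frac{1}{8} \left(-13\right) = -7 - \frac{13}{8} = - \frac{69}{8} \approx -8.625$)
$d = - \frac{621}{8}$ ($d = 3 \cdot 3 \left(- \frac{69}{8}\right) = 9 \left(- \frac{69}{8}\right) = - \frac{621}{8} \approx -77.625$)
$d - 4904 = - \frac{621}{8} - 4904 = - \frac{39853}{8}$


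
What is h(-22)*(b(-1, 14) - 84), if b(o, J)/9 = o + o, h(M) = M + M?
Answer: 4488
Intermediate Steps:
h(M) = 2*M
b(o, J) = 18*o (b(o, J) = 9*(o + o) = 9*(2*o) = 18*o)
h(-22)*(b(-1, 14) - 84) = (2*(-22))*(18*(-1) - 84) = -44*(-18 - 84) = -44*(-102) = 4488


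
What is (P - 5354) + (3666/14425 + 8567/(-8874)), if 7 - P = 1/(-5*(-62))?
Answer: -10610483072008/1984115475 ≈ -5347.7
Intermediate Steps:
P = 2169/310 (P = 7 - 1/((-5*(-62))) = 7 - 1/310 = 2169/310 ≈ 6.9968)
(P - 5354) + (3666/14425 + 8567/(-8874)) = (2169/310 - 5354) + (3666/14425 + 8567/(-8874)) = -1657571/310 + (3666*(1/14425) + 8567*(-1/8874)) = -1657571/310 + (3666/14425 - 8567/8874) = -1657571/310 - 91046891/128007450 = -10610483072008/1984115475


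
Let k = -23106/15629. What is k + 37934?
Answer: 592847380/15629 ≈ 37933.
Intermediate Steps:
k = -23106/15629 (k = -23106*1/15629 = -23106/15629 ≈ -1.4784)
k + 37934 = -23106/15629 + 37934 = 592847380/15629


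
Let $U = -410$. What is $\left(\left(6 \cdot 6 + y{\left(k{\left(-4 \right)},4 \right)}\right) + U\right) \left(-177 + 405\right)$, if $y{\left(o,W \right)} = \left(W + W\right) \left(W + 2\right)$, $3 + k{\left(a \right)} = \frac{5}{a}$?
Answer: $-74328$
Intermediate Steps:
$k{\left(a \right)} = -3 + \frac{5}{a}$
$y{\left(o,W \right)} = 2 W \left(2 + W\right)$
$\left(\left(6 \cdot 6 + y{\left(k{\left(-4 \right)},4 \right)}\right) + U\right) \left(-177 + 405\right) = \left(\left(6 \cdot 6 + 2 \cdot 4 \left(2 + 4\right)\right) - 410\right) \left(-177 + 405\right) = \left(\left(36 + 2 \cdot 4 \cdot 6\right) - 410\right) 228 = \left(\left(36 + 48\right) - 410\right) 228 = \left(84 - 410\right) 228 = \left(-326\right) 228 = -74328$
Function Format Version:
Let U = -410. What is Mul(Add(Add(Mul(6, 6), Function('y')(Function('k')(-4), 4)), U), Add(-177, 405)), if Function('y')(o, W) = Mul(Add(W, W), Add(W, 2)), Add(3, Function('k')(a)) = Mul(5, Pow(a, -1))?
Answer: -74328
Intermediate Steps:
Function('k')(a) = Add(-3, Mul(5, Pow(a, -1)))
Function('y')(o, W) = Mul(2, W, Add(2, W)) (Function('y')(o, W) = Mul(Mul(2, W), Add(2, W)) = Mul(2, W, Add(2, W)))
Mul(Add(Add(Mul(6, 6), Function('y')(Function('k')(-4), 4)), U), Add(-177, 405)) = Mul(Add(Add(Mul(6, 6), Mul(2, 4, Add(2, 4))), -410), Add(-177, 405)) = Mul(Add(Add(36, Mul(2, 4, 6)), -410), 228) = Mul(Add(Add(36, 48), -410), 228) = Mul(Add(84, -410), 228) = Mul(-326, 228) = -74328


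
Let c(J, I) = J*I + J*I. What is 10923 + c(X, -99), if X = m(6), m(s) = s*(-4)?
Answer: 15675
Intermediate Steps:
m(s) = -4*s
X = -24 (X = -4*6 = -24)
c(J, I) = 2*I*J (c(J, I) = I*J + I*J = 2*I*J)
10923 + c(X, -99) = 10923 + 2*(-99)*(-24) = 10923 + 4752 = 15675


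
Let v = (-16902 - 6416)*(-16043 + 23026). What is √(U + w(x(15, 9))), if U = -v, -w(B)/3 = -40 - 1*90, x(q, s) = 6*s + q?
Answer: 4*√10176874 ≈ 12760.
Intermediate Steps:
x(q, s) = q + 6*s
v = -162829594 (v = -23318*6983 = -162829594)
w(B) = 390 (w(B) = -3*(-40 - 1*90) = -3*(-40 - 90) = -3*(-130) = 390)
U = 162829594 (U = -1*(-162829594) = 162829594)
√(U + w(x(15, 9))) = √(162829594 + 390) = √162829984 = 4*√10176874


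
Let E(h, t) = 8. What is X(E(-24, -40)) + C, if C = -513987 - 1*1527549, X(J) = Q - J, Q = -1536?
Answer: -2043080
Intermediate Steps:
X(J) = -1536 - J
C = -2041536 (C = -513987 - 1527549 = -2041536)
X(E(-24, -40)) + C = (-1536 - 1*8) - 2041536 = (-1536 - 8) - 2041536 = -1544 - 2041536 = -2043080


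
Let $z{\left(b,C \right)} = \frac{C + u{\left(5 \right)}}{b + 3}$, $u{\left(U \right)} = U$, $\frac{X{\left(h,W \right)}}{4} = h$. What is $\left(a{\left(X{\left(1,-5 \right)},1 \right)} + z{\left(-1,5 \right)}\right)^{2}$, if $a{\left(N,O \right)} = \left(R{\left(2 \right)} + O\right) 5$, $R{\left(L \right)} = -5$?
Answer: $225$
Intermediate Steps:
$X{\left(h,W \right)} = 4 h$
$a{\left(N,O \right)} = -25 + 5 O$ ($a{\left(N,O \right)} = \left(-5 + O\right) 5 = -25 + 5 O$)
$z{\left(b,C \right)} = \frac{5 + C}{3 + b}$ ($z{\left(b,C \right)} = \frac{C + 5}{b + 3} = \frac{5 + C}{3 + b}$)
$\left(a{\left(X{\left(1,-5 \right)},1 \right)} + z{\left(-1,5 \right)}\right)^{2} = \left(\left(-25 + 5 \cdot 1\right) + \frac{5 + 5}{3 - 1}\right)^{2} = \left(\left(-25 + 5\right) + \frac{1}{2} \cdot 10\right)^{2} = \left(-20 + \frac{1}{2} \cdot 10\right)^{2} = \left(-20 + 5\right)^{2} = \left(-15\right)^{2} = 225$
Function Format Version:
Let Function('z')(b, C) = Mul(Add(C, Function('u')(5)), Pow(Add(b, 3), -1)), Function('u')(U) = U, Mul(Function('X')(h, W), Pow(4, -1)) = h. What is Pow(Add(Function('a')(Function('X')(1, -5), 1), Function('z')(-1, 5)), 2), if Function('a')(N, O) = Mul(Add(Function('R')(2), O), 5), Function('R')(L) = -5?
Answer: 225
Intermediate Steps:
Function('X')(h, W) = Mul(4, h)
Function('a')(N, O) = Add(-25, Mul(5, O)) (Function('a')(N, O) = Mul(Add(-5, O), 5) = Add(-25, Mul(5, O)))
Function('z')(b, C) = Mul(Pow(Add(3, b), -1), Add(5, C)) (Function('z')(b, C) = Mul(Add(C, 5), Pow(Add(b, 3), -1)) = Mul(Add(5, C), Pow(Add(3, b), -1)) = Mul(Pow(Add(3, b), -1), Add(5, C)))
Pow(Add(Function('a')(Function('X')(1, -5), 1), Function('z')(-1, 5)), 2) = Pow(Add(Add(-25, Mul(5, 1)), Mul(Pow(Add(3, -1), -1), Add(5, 5))), 2) = Pow(Add(Add(-25, 5), Mul(Pow(2, -1), 10)), 2) = Pow(Add(-20, Mul(Rational(1, 2), 10)), 2) = Pow(Add(-20, 5), 2) = Pow(-15, 2) = 225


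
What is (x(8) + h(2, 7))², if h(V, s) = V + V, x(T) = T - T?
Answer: 16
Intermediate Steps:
x(T) = 0
h(V, s) = 2*V
(x(8) + h(2, 7))² = (0 + 2*2)² = (0 + 4)² = 4² = 16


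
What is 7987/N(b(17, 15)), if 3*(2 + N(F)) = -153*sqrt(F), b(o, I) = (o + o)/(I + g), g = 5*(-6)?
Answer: -815/301 + 2771*I*sqrt(510)/602 ≈ -2.7076 + 103.95*I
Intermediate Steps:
g = -30
b(o, I) = 2*o/(-30 + I) (b(o, I) = (o + o)/(I - 30) = (2*o)/(-30 + I) = 2*o/(-30 + I))
N(F) = -2 - 51*sqrt(F) (N(F) = -2 + (-153*sqrt(F))/3 = -2 - 51*sqrt(F))
7987/N(b(17, 15)) = 7987/(-2 - 51*sqrt(34)*(I*sqrt(15)/15)) = 7987/(-2 - 51*I*sqrt(510)/15) = 7987/(-2 - 17*I*sqrt(510)/5)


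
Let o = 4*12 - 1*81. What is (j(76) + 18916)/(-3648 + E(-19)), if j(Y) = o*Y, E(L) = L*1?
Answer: -16408/3667 ≈ -4.4745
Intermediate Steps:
E(L) = L
o = -33 (o = 48 - 81 = -33)
j(Y) = -33*Y
(j(76) + 18916)/(-3648 + E(-19)) = (-33*76 + 18916)/(-3648 - 19) = (-2508 + 18916)/(-3667) = 16408*(-1/3667) = -16408/3667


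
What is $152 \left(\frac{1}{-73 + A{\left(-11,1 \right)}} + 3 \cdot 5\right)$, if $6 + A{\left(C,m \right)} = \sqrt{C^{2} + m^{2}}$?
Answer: $\frac{13939312}{6119} - \frac{152 \sqrt{122}}{6119} \approx 2277.8$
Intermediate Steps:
$A{\left(C,m \right)} = -6 + \sqrt{C^{2} + m^{2}}$
$152 \left(\frac{1}{-73 + A{\left(-11,1 \right)}} + 3 \cdot 5\right) = 152 \left(\frac{1}{-73 - \left(6 - \sqrt{\left(-11\right)^{2} + 1^{2}}\right)} + 3 \cdot 5\right) = 152 \left(\frac{1}{-73 - \left(6 - \sqrt{121 + 1}\right)} + 15\right) = 152 \left(\frac{1}{-73 - \left(6 - \sqrt{122}\right)} + 15\right) = 152 \left(\frac{1}{-79 + \sqrt{122}} + 15\right) = 152 \left(15 + \frac{1}{-79 + \sqrt{122}}\right) = 2280 + \frac{152}{-79 + \sqrt{122}}$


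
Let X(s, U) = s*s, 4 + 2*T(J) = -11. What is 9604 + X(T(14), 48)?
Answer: 38641/4 ≈ 9660.3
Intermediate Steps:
T(J) = -15/2 (T(J) = -2 + (½)*(-11) = -2 - 11/2 = -15/2)
X(s, U) = s²
9604 + X(T(14), 48) = 9604 + (-15/2)² = 9604 + 225/4 = 38641/4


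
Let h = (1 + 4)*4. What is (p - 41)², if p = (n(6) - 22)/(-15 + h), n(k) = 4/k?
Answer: 461041/225 ≈ 2049.1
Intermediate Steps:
h = 20 (h = 5*4 = 20)
p = -64/15 (p = (4/6 - 22)/(-15 + 20) = (4*(⅙) - 22)/5 = (⅔ - 22)*(⅕) = -64/3*⅕ = -64/15 ≈ -4.2667)
(p - 41)² = (-64/15 - 41)² = (-679/15)² = 461041/225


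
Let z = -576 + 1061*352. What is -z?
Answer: -372896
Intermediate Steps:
z = 372896 (z = -576 + 373472 = 372896)
-z = -1*372896 = -372896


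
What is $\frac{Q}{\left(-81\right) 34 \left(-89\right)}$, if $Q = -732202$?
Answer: $- \frac{366101}{122553} \approx -2.9873$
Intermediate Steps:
$\frac{Q}{\left(-81\right) 34 \left(-89\right)} = - \frac{732202}{\left(-81\right) 34 \left(-89\right)} = - \frac{732202}{\left(-2754\right) \left(-89\right)} = - \frac{732202}{245106} = \left(-732202\right) \frac{1}{245106} = - \frac{366101}{122553}$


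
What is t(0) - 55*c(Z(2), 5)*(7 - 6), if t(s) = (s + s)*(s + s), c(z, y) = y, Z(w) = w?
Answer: -275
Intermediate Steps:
t(s) = 4*s**2 (t(s) = (2*s)*(2*s) = 4*s**2)
t(0) - 55*c(Z(2), 5)*(7 - 6) = 4*0**2 - 275*(7 - 6) = 4*0 - 275 = 0 - 55*5 = 0 - 275 = -275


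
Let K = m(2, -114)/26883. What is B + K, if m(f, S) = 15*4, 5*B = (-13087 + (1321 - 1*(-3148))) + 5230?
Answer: -30359768/44805 ≈ -677.60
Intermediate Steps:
B = -3388/5 (B = ((-13087 + (1321 - 1*(-3148))) + 5230)/5 = ((-13087 + (1321 + 3148)) + 5230)/5 = ((-13087 + 4469) + 5230)/5 = (-8618 + 5230)/5 = (⅕)*(-3388) = -3388/5 ≈ -677.60)
m(f, S) = 60
K = 20/8961 (K = 60/26883 = 60*(1/26883) = 20/8961 ≈ 0.0022319)
B + K = -3388/5 + 20/8961 = -30359768/44805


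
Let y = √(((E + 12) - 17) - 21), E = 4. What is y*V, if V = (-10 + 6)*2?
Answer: -8*I*√22 ≈ -37.523*I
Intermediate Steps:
V = -8 (V = -4*2 = -8)
y = I*√22 (y = √(((4 + 12) - 17) - 21) = √((16 - 17) - 21) = √(-1 - 21) = √(-22) = I*√22 ≈ 4.6904*I)
y*V = (I*√22)*(-8) = -8*I*√22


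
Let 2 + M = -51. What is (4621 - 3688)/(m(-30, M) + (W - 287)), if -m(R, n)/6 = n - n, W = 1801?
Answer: 933/1514 ≈ 0.61625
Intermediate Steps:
M = -53 (M = -2 - 51 = -53)
m(R, n) = 0 (m(R, n) = -6*(n - n) = -6*0 = 0)
(4621 - 3688)/(m(-30, M) + (W - 287)) = (4621 - 3688)/(0 + (1801 - 287)) = 933/(0 + 1514) = 933/1514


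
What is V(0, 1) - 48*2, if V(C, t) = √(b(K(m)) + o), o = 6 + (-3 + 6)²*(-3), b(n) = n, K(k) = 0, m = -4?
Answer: -96 + I*√21 ≈ -96.0 + 4.5826*I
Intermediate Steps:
o = -21 (o = 6 + 3²*(-3) = 6 + 9*(-3) = 6 - 27 = -21)
V(C, t) = I*√21 (V(C, t) = √(0 - 21) = √(-21) = I*√21)
V(0, 1) - 48*2 = I*√21 - 48*2 = I*√21 - 96 = -96 + I*√21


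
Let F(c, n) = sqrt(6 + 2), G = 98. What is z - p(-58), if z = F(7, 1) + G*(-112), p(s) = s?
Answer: -10918 + 2*sqrt(2) ≈ -10915.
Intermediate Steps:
F(c, n) = 2*sqrt(2) (F(c, n) = sqrt(8) = 2*sqrt(2))
z = -10976 + 2*sqrt(2) (z = 2*sqrt(2) + 98*(-112) = 2*sqrt(2) - 10976 = -10976 + 2*sqrt(2) ≈ -10973.)
z - p(-58) = (-10976 + 2*sqrt(2)) - 1*(-58) = (-10976 + 2*sqrt(2)) + 58 = -10918 + 2*sqrt(2)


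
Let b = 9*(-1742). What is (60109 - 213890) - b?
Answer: -138103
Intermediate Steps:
b = -15678
(60109 - 213890) - b = (60109 - 213890) - 1*(-15678) = -153781 + 15678 = -138103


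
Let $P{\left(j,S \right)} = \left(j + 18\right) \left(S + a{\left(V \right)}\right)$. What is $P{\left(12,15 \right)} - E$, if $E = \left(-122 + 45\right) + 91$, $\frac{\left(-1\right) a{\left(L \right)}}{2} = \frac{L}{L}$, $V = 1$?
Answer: $376$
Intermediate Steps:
$a{\left(L \right)} = -2$ ($a{\left(L \right)} = - 2 \frac{L}{L} = \left(-2\right) 1 = -2$)
$P{\left(j,S \right)} = \left(-2 + S\right) \left(18 + j\right)$ ($P{\left(j,S \right)} = \left(j + 18\right) \left(S - 2\right) = \left(18 + j\right) \left(-2 + S\right) = \left(-2 + S\right) \left(18 + j\right)$)
$E = 14$ ($E = -77 + 91 = 14$)
$P{\left(12,15 \right)} - E = \left(-36 - 24 + 18 \cdot 15 + 15 \cdot 12\right) - 14 = \left(-36 - 24 + 270 + 180\right) - 14 = 390 - 14 = 376$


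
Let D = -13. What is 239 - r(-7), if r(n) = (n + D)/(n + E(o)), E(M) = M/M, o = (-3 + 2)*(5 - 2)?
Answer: 707/3 ≈ 235.67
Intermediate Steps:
o = -3 (o = -1*3 = -3)
E(M) = 1
r(n) = (-13 + n)/(1 + n) (r(n) = (n - 13)/(n + 1) = (-13 + n)/(1 + n))
239 - r(-7) = 239 - (-13 - 7)/(1 - 7) = 239 - (-20)/(-6) = 239 - (-1)*(-20)/6 = 239 - 1*10/3 = 239 - 10/3 = 707/3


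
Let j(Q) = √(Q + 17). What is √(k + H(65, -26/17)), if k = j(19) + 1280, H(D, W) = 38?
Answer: 2*√331 ≈ 36.387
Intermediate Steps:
j(Q) = √(17 + Q)
k = 1286 (k = √(17 + 19) + 1280 = √36 + 1280 = 6 + 1280 = 1286)
√(k + H(65, -26/17)) = √(1286 + 38) = √1324 = 2*√331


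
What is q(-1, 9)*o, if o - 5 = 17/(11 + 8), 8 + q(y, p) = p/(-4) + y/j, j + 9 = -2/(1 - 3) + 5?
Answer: -3332/57 ≈ -58.456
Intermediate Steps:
j = -3 (j = -9 + (-2/(1 - 3) + 5) = -9 + (-2/(-2) + 5) = -9 + (-2*(-1/2) + 5) = -9 + (1 + 5) = -9 + 6 = -3)
q(y, p) = -8 - y/3 - p/4 (q(y, p) = -8 + (p/(-4) + y/(-3)) = -8 + (p*(-1/4) + y*(-1/3)) = -8 + (-p/4 - y/3) = -8 + (-y/3 - p/4) = -8 - y/3 - p/4)
o = 112/19 (o = 5 + 17/(11 + 8) = 5 + 17/19 = 112/19 ≈ 5.8947)
q(-1, 9)*o = (-8 - 1/3*(-1) - 1/4*9)*(112/19) = (-8 + 1/3 - 9/4)*(112/19) = -119/12*112/19 = -3332/57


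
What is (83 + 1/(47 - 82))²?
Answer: 8433216/1225 ≈ 6884.3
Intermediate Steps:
(83 + 1/(47 - 82))² = (83 + 1/(-35))² = (83 - 1/35)² = (2904/35)² = 8433216/1225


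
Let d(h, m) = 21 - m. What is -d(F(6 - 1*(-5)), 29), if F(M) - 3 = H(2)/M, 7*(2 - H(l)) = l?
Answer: 8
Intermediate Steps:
H(l) = 2 - l/7
F(M) = 3 + 12/(7*M) (F(M) = 3 + (2 - ⅐*2)/M = 3 + (2 - 2/7)/M = 3 + 12/(7*M))
-d(F(6 - 1*(-5)), 29) = -(21 - 1*29) = -(21 - 29) = -1*(-8) = 8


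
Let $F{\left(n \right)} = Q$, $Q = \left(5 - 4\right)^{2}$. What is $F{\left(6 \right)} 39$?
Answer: $39$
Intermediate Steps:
$Q = 1$ ($Q = 1^{2} = 1$)
$F{\left(n \right)} = 1$
$F{\left(6 \right)} 39 = 1 \cdot 39 = 39$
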